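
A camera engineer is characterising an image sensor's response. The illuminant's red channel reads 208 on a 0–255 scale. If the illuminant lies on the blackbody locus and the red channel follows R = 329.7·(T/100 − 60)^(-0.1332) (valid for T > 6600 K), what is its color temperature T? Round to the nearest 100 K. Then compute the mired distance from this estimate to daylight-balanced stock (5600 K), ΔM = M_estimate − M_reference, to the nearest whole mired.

(t − 60)^(-0.1332) = 208/329.7 = 0.63088.
t − 60 = 0.63088^(1/-0.1332) = 0.63088^(-7.508) = 31.763, so t = 91.763.
T = 100·t = 9176 K → 9200 K to the nearest 100 K.
M_estimate = 10⁶/9200 = 108.70; M_reference = 10⁶/5600 = 178.57.
ΔM = 108.70 − 178.57 = -69.88 → -70 mireds.

-70 mireds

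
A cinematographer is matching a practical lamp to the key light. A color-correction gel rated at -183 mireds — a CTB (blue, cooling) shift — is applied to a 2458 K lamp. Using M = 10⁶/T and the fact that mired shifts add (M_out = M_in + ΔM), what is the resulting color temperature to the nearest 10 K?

4470 K

M_in = 10⁶/2458 = 406.83 mireds.
M_out = 406.83 + (-183) = 223.83 mireds.
T_out = 10⁶/223.83 = 4467.6 K → 4470 K.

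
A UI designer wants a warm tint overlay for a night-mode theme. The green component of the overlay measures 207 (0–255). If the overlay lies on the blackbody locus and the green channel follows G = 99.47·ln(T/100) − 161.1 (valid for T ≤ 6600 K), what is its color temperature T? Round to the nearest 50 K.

4050 K

ln t = (207 + 161.1) / 99.47 = 3.7006.
t = e^3.7006 = 40.472.
T = 100·t = 4047 K → 4050 K to the nearest 50 K.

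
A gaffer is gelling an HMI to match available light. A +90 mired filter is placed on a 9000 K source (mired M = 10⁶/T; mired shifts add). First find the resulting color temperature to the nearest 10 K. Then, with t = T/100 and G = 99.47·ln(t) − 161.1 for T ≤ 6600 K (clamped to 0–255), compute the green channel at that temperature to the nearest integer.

M_in = 10⁶/9000 = 111.11; M_out = 111.11 + (+90) = 201.11.
T_out = 10⁶/201.11 = 4972.4 K → 4970 K; t = 49.7.
G = 99.47·ln 49.7 − 161.1 = 99.47·3.9060 − 161.1 = 227.430.
Rounded: 227.

227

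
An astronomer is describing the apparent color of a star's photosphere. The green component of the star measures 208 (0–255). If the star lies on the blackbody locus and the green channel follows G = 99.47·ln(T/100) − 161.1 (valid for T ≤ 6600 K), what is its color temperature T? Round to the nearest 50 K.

ln t = (208 + 161.1) / 99.47 = 3.7107.
t = e^3.7107 = 40.881.
T = 100·t = 4088 K → 4100 K to the nearest 50 K.

4100 K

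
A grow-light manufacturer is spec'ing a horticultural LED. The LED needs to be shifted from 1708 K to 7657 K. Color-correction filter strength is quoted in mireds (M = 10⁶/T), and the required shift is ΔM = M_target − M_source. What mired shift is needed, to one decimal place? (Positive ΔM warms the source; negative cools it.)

M_source = 10⁶/1708 = 585.480; M_target = 10⁶/7657 = 130.599.
ΔM = 130.599 − 585.480 = -454.881 → -454.9 mireds, a cooling shift.

-454.9 mireds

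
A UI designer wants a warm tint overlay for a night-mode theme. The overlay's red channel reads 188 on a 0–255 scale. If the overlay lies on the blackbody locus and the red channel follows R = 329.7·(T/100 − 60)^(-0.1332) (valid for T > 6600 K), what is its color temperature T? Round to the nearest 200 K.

(t − 60)^(-0.1332) = 188/329.7 = 0.57022.
t − 60 = 0.57022^(1/-0.1332) = 0.57022^(-7.508) = 67.848, so t = 127.848.
T = 100·t = 12785 K → 12800 K to the nearest 200 K.

12800 K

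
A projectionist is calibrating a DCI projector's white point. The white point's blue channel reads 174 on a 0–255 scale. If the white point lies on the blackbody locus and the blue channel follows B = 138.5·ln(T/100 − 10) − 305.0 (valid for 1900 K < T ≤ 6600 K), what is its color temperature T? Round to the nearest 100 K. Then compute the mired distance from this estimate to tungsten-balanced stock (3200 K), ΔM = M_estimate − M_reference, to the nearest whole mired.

-74 mireds

ln(t − 10) = (174 + 305.0) / 138.5 = 3.4585.
t − 10 = e^3.4585 = 31.769, so t = 41.769.
T = 100·t = 4177 K → 4200 K to the nearest 100 K.
M_estimate = 10⁶/4200 = 238.10; M_reference = 10⁶/3200 = 312.50.
ΔM = 238.10 − 312.50 = -74.40 → -74 mireds.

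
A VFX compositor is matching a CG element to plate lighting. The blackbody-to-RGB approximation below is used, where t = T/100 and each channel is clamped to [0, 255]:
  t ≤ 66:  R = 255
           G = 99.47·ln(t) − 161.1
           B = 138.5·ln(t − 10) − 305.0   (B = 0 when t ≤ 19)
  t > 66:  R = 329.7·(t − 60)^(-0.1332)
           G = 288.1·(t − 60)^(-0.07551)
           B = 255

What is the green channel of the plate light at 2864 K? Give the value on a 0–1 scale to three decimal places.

t = 2864/100 = 28.64; the t ≤ 66 branch applies.
G = 99.47·ln 28.64 − 161.1 = 99.47·3.3548 − 161.1 = 172.602.
On a 0–1 scale: 172.602/255 = 0.6769 → 0.677.

0.677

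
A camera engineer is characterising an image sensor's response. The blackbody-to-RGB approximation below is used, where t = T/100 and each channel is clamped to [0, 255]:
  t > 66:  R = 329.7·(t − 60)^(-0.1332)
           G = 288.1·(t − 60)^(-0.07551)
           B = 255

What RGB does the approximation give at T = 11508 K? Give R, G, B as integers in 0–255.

t = 11508/100 = 115.08; the t > 66 branch applies.
R = 329.7·(115.08 − 60)^(-0.1332) = 329.7·55.08^(-0.1332) = 329.7·0.58627 = 193.294.
G = 288.1·(115.08 − 60)^(-0.07551) = 288.1·55.08^(-0.07551) = 288.1·0.73882 = 212.854.
B = 255 by definition for t > 66.
Rounded: (193, 213, 255).

R=193, G=213, B=255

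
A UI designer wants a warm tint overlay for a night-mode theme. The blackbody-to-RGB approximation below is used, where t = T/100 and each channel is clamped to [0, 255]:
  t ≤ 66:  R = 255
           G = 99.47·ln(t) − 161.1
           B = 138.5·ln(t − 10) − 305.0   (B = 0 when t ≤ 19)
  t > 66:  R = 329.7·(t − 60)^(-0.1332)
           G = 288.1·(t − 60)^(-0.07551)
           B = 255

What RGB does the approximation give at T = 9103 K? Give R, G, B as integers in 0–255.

R=209, G=222, B=255

t = 9103/100 = 91.03; the t > 66 branch applies.
R = 329.7·(91.03 − 60)^(-0.1332) = 329.7·31.03^(-0.1332) = 329.7·0.63284 = 208.648.
G = 288.1·(91.03 − 60)^(-0.07551) = 288.1·31.03^(-0.07551) = 288.1·0.77153 = 222.279.
B = 255 by definition for t > 66.
Rounded: (209, 222, 255).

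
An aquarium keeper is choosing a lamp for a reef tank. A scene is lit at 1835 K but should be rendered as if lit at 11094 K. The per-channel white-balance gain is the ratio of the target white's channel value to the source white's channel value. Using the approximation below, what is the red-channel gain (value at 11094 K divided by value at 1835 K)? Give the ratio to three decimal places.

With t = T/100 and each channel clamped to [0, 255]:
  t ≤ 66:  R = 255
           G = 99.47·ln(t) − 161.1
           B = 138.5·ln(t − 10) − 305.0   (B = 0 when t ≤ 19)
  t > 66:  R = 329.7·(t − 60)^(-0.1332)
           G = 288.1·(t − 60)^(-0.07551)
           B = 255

At 1835 K (t = 18.35):
  R = 255 by definition for t ≤ 66.
At 11094 K (t = 110.94):
  R = 329.7·(110.94 − 60)^(-0.1332) = 329.7·50.94^(-0.1332) = 329.7·0.59241 = 195.316.
Gain = 195.316 / 255.000 = 0.7659 → 0.766.

0.766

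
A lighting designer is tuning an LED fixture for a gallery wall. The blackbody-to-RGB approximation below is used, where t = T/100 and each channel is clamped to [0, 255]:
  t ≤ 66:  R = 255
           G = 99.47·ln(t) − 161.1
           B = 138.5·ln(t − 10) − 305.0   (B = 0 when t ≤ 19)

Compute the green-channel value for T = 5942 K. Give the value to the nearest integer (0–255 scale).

245

t = 5942/100 = 59.42; the t ≤ 66 branch applies.
G = 99.47·ln 59.42 − 161.1 = 99.47·4.0846 − 161.1 = 245.198.
Rounded: 245.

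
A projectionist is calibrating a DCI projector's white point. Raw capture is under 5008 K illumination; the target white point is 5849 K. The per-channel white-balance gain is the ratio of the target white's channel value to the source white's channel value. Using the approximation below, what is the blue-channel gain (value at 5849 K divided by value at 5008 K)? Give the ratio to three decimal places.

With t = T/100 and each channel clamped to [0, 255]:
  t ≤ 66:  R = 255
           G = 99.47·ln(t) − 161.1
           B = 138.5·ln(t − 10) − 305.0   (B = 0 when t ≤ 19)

At 5008 K (t = 50.08):
  B = 138.5·ln(50.08 − 10) − 305.0 = 138.5·ln 40.08 − 305.0 = 138.5·3.6909 − 305.0 = 206.187.
At 5849 K (t = 58.49):
  B = 138.5·ln(58.49 − 10) − 305.0 = 138.5·ln 48.49 − 305.0 = 138.5·3.8814 − 305.0 = 232.568.
Gain = 232.568 / 206.187 = 1.1279 → 1.128.

1.128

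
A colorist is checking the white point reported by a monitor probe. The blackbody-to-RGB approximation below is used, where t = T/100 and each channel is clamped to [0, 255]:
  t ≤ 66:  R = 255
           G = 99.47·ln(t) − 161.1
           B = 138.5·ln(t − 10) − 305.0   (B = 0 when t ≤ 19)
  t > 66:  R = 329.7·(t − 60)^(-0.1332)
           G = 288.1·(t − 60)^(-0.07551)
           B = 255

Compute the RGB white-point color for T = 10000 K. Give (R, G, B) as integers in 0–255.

t = 10000/100 = 100; the t > 66 branch applies.
R = 329.7·(100 − 60)^(-0.1332) = 329.7·40^(-0.1332) = 329.7·0.61179 = 201.709.
G = 288.1·(100 − 60)^(-0.07551) = 288.1·40^(-0.07551) = 288.1·0.75688 = 218.058.
B = 255 by definition for t > 66.
Rounded: (202, 218, 255).

(202, 218, 255)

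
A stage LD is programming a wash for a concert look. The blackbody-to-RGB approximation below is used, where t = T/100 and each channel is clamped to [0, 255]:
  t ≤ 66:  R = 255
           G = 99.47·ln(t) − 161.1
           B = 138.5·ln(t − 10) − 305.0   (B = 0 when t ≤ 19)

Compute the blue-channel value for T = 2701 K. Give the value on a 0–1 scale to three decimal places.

0.343

t = 2701/100 = 27.01; the t ≤ 66 branch applies.
B = 138.5·ln(27.01 − 10) − 305.0 = 138.5·ln 17.01 − 305.0 = 138.5·2.8338 − 305.0 = 87.481.
On a 0–1 scale: 87.481/255 = 0.3431 → 0.343.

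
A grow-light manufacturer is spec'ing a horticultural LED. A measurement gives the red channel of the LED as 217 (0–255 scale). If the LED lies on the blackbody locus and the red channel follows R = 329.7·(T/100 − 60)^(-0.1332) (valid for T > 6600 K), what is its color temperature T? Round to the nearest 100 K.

8300 K

(t − 60)^(-0.1332) = 217/329.7 = 0.65817.
t − 60 = 0.65817^(1/-0.1332) = 0.65817^(-7.508) = 23.110, so t = 83.110.
T = 100·t = 8311 K → 8300 K to the nearest 100 K.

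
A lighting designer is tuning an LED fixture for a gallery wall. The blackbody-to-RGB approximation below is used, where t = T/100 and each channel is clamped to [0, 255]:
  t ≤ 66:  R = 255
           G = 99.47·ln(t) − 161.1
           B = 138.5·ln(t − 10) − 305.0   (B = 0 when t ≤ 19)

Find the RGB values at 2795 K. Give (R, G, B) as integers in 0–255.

(255, 170, 95)

t = 2795/100 = 27.95; the t ≤ 66 branch applies.
R = 255 by definition for t ≤ 66.
G = 99.47·ln 27.95 − 161.1 = 99.47·3.3304 − 161.1 = 170.177.
B = 138.5·ln(27.95 − 10) − 305.0 = 138.5·ln 17.95 − 305.0 = 138.5·2.8876 − 305.0 = 94.931.
Rounded: (255, 170, 95).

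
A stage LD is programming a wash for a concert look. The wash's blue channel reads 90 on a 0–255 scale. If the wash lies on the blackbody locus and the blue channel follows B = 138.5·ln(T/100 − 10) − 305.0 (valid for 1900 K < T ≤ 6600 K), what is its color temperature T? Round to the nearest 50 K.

2750 K

ln(t − 10) = (90 + 305.0) / 138.5 = 2.8520.
t − 10 = e^2.8520 = 17.322, so t = 27.322.
T = 100·t = 2732 K → 2750 K to the nearest 50 K.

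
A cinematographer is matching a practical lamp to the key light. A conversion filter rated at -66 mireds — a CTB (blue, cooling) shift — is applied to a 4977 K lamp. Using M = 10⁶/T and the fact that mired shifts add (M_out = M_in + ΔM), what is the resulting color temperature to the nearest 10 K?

M_in = 10⁶/4977 = 200.92 mireds.
M_out = 200.92 + (-66) = 134.92 mireds.
T_out = 10⁶/134.92 = 7411.6 K → 7410 K.

7410 K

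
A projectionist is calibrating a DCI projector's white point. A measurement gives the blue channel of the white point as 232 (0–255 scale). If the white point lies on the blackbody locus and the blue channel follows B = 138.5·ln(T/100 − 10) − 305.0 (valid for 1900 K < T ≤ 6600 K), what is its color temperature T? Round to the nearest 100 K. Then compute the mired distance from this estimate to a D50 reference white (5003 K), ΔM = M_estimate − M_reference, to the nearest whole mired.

-27 mireds

ln(t − 10) = (232 + 305.0) / 138.5 = 3.8773.
t − 10 = e^3.8773 = 48.292, so t = 58.292.
T = 100·t = 5829 K → 5800 K to the nearest 100 K.
M_estimate = 10⁶/5800 = 172.41; M_reference = 10⁶/5003 = 199.88.
ΔM = 172.41 − 199.88 = -27.47 → -27 mireds.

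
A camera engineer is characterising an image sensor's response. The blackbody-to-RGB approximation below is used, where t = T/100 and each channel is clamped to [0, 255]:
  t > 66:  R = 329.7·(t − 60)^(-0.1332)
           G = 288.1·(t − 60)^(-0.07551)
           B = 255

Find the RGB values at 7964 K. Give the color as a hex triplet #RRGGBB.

t = 7964/100 = 79.64; the t > 66 branch applies.
R = 329.7·(79.64 − 60)^(-0.1332) = 329.7·19.64^(-0.1332) = 329.7·0.67259 = 221.755.
G = 288.1·(79.64 − 60)^(-0.07551) = 288.1·19.64^(-0.07551) = 288.1·0.79865 = 230.090.
B = 255 by definition for t > 66.
Rounded: (222, 230, 255).
In hex: #DEE6FF.

#DEE6FF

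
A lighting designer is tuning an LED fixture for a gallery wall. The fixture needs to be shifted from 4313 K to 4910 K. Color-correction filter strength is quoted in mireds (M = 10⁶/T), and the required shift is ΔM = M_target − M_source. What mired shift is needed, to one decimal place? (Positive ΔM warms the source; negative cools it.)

M_source = 10⁶/4313 = 231.857; M_target = 10⁶/4910 = 203.666.
ΔM = 203.666 − 231.857 = -28.191 → -28.2 mireds, a cooling shift.

-28.2 mireds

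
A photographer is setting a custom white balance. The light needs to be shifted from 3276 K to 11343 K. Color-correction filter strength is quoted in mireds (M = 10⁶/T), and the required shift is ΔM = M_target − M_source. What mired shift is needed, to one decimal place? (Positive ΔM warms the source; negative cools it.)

M_source = 10⁶/3276 = 305.250; M_target = 10⁶/11343 = 88.160.
ΔM = 88.160 − 305.250 = -217.090 → -217.1 mireds, a cooling shift.

-217.1 mireds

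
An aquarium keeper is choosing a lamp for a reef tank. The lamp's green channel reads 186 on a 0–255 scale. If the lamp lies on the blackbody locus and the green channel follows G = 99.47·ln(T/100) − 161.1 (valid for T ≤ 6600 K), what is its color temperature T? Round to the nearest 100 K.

ln t = (186 + 161.1) / 99.47 = 3.4895.
t = e^3.4895 = 32.769.
T = 100·t = 3277 K → 3300 K to the nearest 100 K.

3300 K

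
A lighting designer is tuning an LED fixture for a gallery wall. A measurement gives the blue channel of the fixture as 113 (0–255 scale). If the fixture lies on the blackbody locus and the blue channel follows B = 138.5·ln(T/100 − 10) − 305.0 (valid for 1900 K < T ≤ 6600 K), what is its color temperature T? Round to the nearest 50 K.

ln(t − 10) = (113 + 305.0) / 138.5 = 3.0181.
t − 10 = e^3.0181 = 20.451, so t = 30.451.
T = 100·t = 3045 K → 3050 K to the nearest 50 K.

3050 K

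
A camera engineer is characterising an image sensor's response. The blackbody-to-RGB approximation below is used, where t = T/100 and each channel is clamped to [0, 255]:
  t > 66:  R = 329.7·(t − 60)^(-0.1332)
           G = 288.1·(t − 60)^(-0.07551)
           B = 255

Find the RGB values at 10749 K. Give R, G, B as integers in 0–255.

R=197, G=215, B=255

t = 10749/100 = 107.49; the t > 66 branch applies.
R = 329.7·(107.49 − 60)^(-0.1332) = 329.7·47.49^(-0.1332) = 329.7·0.59797 = 197.149.
G = 288.1·(107.49 − 60)^(-0.07551) = 288.1·47.49^(-0.07551) = 288.1·0.74714 = 215.250.
B = 255 by definition for t > 66.
Rounded: (197, 215, 255).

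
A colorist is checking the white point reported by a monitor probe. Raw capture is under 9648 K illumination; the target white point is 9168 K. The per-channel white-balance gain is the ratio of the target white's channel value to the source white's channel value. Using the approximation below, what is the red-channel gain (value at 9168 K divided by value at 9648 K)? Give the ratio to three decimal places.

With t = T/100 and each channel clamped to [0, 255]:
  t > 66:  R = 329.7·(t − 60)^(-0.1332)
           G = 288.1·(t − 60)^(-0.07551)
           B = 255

At 9648 K (t = 96.48):
  R = 329.7·(96.48 − 60)^(-0.1332) = 329.7·36.48^(-0.1332) = 329.7·0.61935 = 204.199.
At 9168 K (t = 91.68):
  R = 329.7·(91.68 − 60)^(-0.1332) = 329.7·31.68^(-0.1332) = 329.7·0.63110 = 208.072.
Gain = 208.072 / 204.199 = 1.0190 → 1.019.

1.019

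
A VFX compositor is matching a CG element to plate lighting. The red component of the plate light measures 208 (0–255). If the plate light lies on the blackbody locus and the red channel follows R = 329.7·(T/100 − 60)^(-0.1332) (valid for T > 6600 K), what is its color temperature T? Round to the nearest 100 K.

(t − 60)^(-0.1332) = 208/329.7 = 0.63088.
t − 60 = 0.63088^(1/-0.1332) = 0.63088^(-7.508) = 31.763, so t = 91.763.
T = 100·t = 9176 K → 9200 K to the nearest 100 K.

9200 K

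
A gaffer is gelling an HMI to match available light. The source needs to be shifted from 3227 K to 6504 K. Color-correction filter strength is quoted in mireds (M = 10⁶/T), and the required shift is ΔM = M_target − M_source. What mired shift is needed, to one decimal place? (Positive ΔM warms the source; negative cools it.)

M_source = 10⁶/3227 = 309.885; M_target = 10⁶/6504 = 153.752.
ΔM = 153.752 − 309.885 = -156.134 → -156.1 mireds, a cooling shift.

-156.1 mireds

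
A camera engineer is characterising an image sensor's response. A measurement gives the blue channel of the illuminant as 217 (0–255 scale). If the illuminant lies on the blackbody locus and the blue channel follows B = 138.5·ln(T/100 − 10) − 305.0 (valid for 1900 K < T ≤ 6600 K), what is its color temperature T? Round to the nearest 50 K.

5350 K

ln(t − 10) = (217 + 305.0) / 138.5 = 3.7690.
t − 10 = e^3.7690 = 43.335, so t = 53.335.
T = 100·t = 5333 K → 5350 K to the nearest 50 K.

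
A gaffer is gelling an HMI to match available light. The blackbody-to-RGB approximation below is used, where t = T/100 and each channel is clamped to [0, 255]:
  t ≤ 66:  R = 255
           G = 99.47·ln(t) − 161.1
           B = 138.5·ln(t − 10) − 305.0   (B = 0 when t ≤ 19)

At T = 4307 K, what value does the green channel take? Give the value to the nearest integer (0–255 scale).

t = 4307/100 = 43.07; the t ≤ 66 branch applies.
G = 99.47·ln 43.07 − 161.1 = 99.47·3.7628 − 161.1 = 213.188.
Rounded: 213.

213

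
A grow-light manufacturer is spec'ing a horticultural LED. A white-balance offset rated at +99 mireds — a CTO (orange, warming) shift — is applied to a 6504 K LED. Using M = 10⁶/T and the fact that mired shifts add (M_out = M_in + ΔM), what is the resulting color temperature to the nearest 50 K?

M_in = 10⁶/6504 = 153.75 mireds.
M_out = 153.75 + (+99) = 252.75 mireds.
T_out = 10⁶/252.75 = 3956.5 K → 3950 K.

3950 K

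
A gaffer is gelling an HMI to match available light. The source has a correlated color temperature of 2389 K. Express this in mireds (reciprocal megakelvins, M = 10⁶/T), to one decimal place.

M = 10⁶ / 2389 = 418.585 → 418.6 mireds.

418.6 mireds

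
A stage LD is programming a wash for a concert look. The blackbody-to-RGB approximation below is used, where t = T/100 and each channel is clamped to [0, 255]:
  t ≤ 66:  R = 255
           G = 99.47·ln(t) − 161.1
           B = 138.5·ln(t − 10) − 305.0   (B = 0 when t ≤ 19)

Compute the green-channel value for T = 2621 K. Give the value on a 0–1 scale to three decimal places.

0.642

t = 2621/100 = 26.21; the t ≤ 66 branch applies.
G = 99.47·ln 26.21 − 161.1 = 99.47·3.2661 − 161.1 = 163.783.
On a 0–1 scale: 163.783/255 = 0.6423 → 0.642.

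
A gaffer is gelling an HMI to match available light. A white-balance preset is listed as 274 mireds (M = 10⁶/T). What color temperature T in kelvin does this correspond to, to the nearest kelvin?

T = 10⁶ / 274 = 3649.64 K → 3650 K.

3650 K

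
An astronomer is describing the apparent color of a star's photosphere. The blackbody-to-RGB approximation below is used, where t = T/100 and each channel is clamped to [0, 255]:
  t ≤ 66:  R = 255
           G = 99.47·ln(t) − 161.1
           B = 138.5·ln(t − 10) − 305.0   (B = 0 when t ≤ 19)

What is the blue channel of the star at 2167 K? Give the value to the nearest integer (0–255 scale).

35

t = 2167/100 = 21.67; the t ≤ 66 branch applies.
B = 138.5·ln(21.67 − 10) − 305.0 = 138.5·ln 11.67 − 305.0 = 138.5·2.4570 − 305.0 = 35.297.
Rounded: 35.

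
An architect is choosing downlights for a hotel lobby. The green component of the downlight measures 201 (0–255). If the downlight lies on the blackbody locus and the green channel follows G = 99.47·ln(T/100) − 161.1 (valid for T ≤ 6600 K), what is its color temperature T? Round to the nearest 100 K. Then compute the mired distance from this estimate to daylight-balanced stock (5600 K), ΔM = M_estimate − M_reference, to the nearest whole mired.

+85 mireds

ln t = (201 + 161.1) / 99.47 = 3.6403.
t = e^3.6403 = 38.103.
T = 100·t = 3810 K → 3800 K to the nearest 100 K.
M_estimate = 10⁶/3800 = 263.16; M_reference = 10⁶/5600 = 178.57.
ΔM = 263.16 − 178.57 = 84.59 → +85 mireds.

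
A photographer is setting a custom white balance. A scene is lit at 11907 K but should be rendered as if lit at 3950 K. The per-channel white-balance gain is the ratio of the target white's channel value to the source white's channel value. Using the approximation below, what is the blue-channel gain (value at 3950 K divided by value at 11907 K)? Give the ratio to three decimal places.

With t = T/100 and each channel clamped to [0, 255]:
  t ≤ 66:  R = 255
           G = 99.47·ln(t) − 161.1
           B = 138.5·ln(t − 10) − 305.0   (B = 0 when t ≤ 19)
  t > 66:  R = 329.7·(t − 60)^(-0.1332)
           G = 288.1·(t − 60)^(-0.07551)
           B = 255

At 11907 K (t = 119.07):
  B = 255 by definition for t > 66.
At 3950 K (t = 39.5):
  B = 138.5·ln(39.5 − 10) − 305.0 = 138.5·ln 29.5 − 305.0 = 138.5·3.3844 − 305.0 = 163.738.
Gain = 163.738 / 255.000 = 0.6421 → 0.642.

0.642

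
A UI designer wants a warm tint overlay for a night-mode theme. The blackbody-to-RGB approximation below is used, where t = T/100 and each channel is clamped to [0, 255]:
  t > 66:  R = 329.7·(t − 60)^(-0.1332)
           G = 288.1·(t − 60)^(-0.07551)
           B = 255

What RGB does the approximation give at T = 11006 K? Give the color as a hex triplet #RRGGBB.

t = 11006/100 = 110.06; the t > 66 branch applies.
R = 329.7·(110.06 − 60)^(-0.1332) = 329.7·50.06^(-0.1332) = 329.7·0.59378 = 195.770.
G = 288.1·(110.06 − 60)^(-0.07551) = 288.1·50.06^(-0.07551) = 288.1·0.74417 = 214.395.
B = 255 by definition for t > 66.
Rounded: (196, 214, 255).
In hex: #C4D6FF.

#C4D6FF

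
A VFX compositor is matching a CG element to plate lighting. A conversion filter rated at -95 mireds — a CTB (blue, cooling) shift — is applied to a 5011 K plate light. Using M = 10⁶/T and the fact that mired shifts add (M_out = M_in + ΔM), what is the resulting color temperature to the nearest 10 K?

M_in = 10⁶/5011 = 199.56 mireds.
M_out = 199.56 + (-95) = 104.56 mireds.
T_out = 10⁶/104.56 = 9563.8 K → 9560 K.

9560 K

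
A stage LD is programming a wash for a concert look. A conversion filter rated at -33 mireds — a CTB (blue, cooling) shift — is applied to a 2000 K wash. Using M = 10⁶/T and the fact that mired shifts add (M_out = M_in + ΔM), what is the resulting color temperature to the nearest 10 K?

M_in = 10⁶/2000 = 500.00 mireds.
M_out = 500.00 + (-33) = 467.00 mireds.
T_out = 10⁶/467.00 = 2141.3 K → 2140 K.

2140 K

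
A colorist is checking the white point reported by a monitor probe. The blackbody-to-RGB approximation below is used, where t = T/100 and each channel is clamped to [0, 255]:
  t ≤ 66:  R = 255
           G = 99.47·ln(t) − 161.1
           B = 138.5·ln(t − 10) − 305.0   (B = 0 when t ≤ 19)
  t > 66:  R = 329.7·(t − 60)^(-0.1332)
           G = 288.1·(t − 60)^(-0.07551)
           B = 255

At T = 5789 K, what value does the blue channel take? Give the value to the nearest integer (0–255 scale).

231

t = 5789/100 = 57.89; the t ≤ 66 branch applies.
B = 138.5·ln(57.89 − 10) − 305.0 = 138.5·ln 47.89 − 305.0 = 138.5·3.8689 − 305.0 = 230.844.
Rounded: 231.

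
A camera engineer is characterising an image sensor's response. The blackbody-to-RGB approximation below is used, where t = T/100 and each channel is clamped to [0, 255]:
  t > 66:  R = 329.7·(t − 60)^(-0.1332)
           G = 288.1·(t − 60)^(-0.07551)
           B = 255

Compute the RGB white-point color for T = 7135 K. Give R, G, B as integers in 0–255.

R=239, G=240, B=255

t = 7135/100 = 71.35; the t > 66 branch applies.
R = 329.7·(71.35 − 60)^(-0.1332) = 329.7·11.35^(-0.1332) = 329.7·0.72356 = 238.558.
G = 288.1·(71.35 − 60)^(-0.07551) = 288.1·11.35^(-0.07551) = 288.1·0.83241 = 239.817.
B = 255 by definition for t > 66.
Rounded: (239, 240, 255).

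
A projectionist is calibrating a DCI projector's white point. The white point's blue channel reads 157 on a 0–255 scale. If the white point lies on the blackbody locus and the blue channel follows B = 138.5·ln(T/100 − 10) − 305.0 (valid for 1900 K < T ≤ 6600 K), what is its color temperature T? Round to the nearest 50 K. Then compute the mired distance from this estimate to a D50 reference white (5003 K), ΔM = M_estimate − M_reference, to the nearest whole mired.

+63 mireds

ln(t − 10) = (157 + 305.0) / 138.5 = 3.3357.
t − 10 = e^3.3357 = 28.099, so t = 38.099.
T = 100·t = 3810 K → 3800 K to the nearest 50 K.
M_estimate = 10⁶/3800 = 263.16; M_reference = 10⁶/5003 = 199.88.
ΔM = 263.16 − 199.88 = 63.28 → +63 mireds.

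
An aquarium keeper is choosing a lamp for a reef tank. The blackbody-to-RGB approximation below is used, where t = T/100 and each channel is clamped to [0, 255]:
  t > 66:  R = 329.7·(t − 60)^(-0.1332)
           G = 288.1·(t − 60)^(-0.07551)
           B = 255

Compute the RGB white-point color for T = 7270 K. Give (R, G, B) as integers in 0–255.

(235, 238, 255)

t = 7270/100 = 72.7; the t > 66 branch applies.
R = 329.7·(72.7 − 60)^(-0.1332) = 329.7·12.7^(-0.1332) = 329.7·0.71281 = 235.013.
G = 288.1·(72.7 − 60)^(-0.07551) = 288.1·12.7^(-0.07551) = 288.1·0.82538 = 237.791.
B = 255 by definition for t > 66.
Rounded: (235, 238, 255).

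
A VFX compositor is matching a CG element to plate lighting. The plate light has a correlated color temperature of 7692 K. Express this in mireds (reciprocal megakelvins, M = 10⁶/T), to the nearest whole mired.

130 mireds

M = 10⁶ / 7692 = 130.005 → 130 mireds.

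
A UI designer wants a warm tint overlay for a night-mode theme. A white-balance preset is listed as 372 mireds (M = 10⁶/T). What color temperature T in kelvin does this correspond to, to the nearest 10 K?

T = 10⁶ / 372 = 2688.17 K → 2690 K.

2690 K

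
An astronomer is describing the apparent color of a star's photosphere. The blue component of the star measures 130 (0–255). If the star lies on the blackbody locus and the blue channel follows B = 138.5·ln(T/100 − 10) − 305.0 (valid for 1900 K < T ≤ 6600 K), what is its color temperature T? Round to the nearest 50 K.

ln(t − 10) = (130 + 305.0) / 138.5 = 3.1408.
t − 10 = e^3.1408 = 23.122, so t = 33.122.
T = 100·t = 3312 K → 3300 K to the nearest 50 K.

3300 K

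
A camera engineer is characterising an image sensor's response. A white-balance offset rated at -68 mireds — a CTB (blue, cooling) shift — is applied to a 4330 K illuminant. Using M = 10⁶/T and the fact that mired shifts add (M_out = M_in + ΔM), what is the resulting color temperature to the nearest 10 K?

6140 K

M_in = 10⁶/4330 = 230.95 mireds.
M_out = 230.95 + (-68) = 162.95 mireds.
T_out = 10⁶/162.95 = 6137.0 K → 6140 K.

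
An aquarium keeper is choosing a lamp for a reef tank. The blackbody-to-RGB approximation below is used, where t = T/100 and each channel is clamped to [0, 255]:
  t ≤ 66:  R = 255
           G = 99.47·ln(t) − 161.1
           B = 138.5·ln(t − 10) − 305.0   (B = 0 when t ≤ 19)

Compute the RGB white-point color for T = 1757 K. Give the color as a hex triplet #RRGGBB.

#FF7C00

t = 1757/100 = 17.57; the t ≤ 66 branch applies.
R = 255 by definition for t ≤ 66.
G = 99.47·ln 17.57 − 161.1 = 99.47·2.8662 − 161.1 = 124.000.
t = 17.57 ≤ 19, so B = 0.
Rounded: (255, 124, 0).
In hex: #FF7C00.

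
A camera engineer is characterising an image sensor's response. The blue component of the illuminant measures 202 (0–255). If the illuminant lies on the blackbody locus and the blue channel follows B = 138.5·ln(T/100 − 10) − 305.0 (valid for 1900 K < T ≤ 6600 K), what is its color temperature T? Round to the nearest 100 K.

ln(t − 10) = (202 + 305.0) / 138.5 = 3.6606.
t − 10 = e^3.6606 = 38.887, so t = 48.887.
T = 100·t = 4889 K → 4900 K to the nearest 100 K.

4900 K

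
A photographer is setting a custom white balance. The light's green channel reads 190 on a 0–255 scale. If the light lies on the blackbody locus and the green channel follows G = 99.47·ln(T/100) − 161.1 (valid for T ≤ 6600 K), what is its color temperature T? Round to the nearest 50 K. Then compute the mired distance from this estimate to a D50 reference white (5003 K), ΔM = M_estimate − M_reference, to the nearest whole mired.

ln t = (190 + 161.1) / 99.47 = 3.5297.
t = e^3.5297 = 34.114.
T = 100·t = 3411 K → 3400 K to the nearest 50 K.
M_estimate = 10⁶/3400 = 294.12; M_reference = 10⁶/5003 = 199.88.
ΔM = 294.12 − 199.88 = 94.24 → +94 mireds.

+94 mireds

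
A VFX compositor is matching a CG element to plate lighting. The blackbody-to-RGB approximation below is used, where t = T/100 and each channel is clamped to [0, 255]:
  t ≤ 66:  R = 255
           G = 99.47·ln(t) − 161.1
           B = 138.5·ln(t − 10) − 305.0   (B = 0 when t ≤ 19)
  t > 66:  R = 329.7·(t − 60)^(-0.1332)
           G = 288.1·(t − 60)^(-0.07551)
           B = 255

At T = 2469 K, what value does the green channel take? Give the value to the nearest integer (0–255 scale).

t = 2469/100 = 24.69; the t ≤ 66 branch applies.
G = 99.47·ln 24.69 − 161.1 = 99.47·3.2064 − 161.1 = 157.840.
Rounded: 158.

158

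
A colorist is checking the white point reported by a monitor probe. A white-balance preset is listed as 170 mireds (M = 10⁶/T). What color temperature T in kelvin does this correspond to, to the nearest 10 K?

5880 K

T = 10⁶ / 170 = 5882.35 K → 5880 K.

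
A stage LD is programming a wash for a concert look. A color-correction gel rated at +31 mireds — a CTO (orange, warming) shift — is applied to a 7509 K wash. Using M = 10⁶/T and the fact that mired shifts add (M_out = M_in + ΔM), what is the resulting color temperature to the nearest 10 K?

M_in = 10⁶/7509 = 133.17 mireds.
M_out = 133.17 + (+31) = 164.17 mireds.
T_out = 10⁶/164.17 = 6091.1 K → 6090 K.

6090 K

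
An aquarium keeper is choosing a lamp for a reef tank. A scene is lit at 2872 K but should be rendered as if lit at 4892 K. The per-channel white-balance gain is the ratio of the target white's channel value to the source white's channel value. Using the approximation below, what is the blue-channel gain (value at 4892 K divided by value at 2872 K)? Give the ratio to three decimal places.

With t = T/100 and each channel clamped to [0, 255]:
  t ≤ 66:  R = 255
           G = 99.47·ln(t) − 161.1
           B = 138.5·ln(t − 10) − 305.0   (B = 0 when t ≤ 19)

2.006

At 2872 K (t = 28.72):
  B = 138.5·ln(28.72 − 10) − 305.0 = 138.5·ln 18.72 − 305.0 = 138.5·2.9296 − 305.0 = 100.749.
At 4892 K (t = 48.92):
  B = 138.5·ln(48.92 − 10) − 305.0 = 138.5·ln 38.92 − 305.0 = 138.5·3.6615 − 305.0 = 202.119.
Gain = 202.119 / 100.749 = 2.0062 → 2.006.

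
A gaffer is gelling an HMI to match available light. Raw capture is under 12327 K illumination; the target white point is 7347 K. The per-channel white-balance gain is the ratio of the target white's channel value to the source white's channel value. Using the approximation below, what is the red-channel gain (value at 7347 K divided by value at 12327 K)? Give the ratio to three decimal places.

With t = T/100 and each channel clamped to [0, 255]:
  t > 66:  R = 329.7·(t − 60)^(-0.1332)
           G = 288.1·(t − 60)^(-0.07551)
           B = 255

1.229

At 12327 K (t = 123.27):
  R = 329.7·(123.27 − 60)^(-0.1332) = 329.7·63.27^(-0.1332) = 329.7·0.57555 = 189.758.
At 7347 K (t = 73.47):
  R = 329.7·(73.47 − 60)^(-0.1332) = 329.7·13.47^(-0.1332) = 329.7·0.70724 = 233.178.
Gain = 233.178 / 189.758 = 1.2288 → 1.229.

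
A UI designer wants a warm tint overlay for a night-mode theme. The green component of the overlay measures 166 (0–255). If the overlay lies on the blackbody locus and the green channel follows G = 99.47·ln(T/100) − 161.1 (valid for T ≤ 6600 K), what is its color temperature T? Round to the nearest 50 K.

ln t = (166 + 161.1) / 99.47 = 3.2884.
t = e^3.2884 = 26.801.
T = 100·t = 2680 K → 2700 K to the nearest 50 K.

2700 K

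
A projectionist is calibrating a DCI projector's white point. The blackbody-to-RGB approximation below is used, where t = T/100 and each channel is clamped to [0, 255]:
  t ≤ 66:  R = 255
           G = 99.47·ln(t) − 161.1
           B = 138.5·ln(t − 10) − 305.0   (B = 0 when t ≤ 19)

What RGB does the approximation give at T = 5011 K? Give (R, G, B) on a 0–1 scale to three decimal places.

(1.000, 0.895, 0.809)

t = 5011/100 = 50.11; the t ≤ 66 branch applies.
R = 255 by definition for t ≤ 66.
G = 99.47·ln 50.11 − 161.1 = 99.47·3.9142 − 161.1 = 228.248.
B = 138.5·ln(50.11 − 10) − 305.0 = 138.5·ln 40.11 − 305.0 = 138.5·3.6916 − 305.0 = 206.290.
Dividing each by 255: (1.0000, 0.8951, 0.8090) → (1.000, 0.895, 0.809).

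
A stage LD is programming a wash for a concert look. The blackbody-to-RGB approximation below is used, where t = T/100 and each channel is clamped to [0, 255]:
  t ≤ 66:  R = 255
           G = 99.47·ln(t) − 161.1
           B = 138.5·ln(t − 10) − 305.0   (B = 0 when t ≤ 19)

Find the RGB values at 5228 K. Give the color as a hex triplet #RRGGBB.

t = 5228/100 = 52.28; the t ≤ 66 branch applies.
R = 255 by definition for t ≤ 66.
G = 99.47·ln 52.28 − 161.1 = 99.47·3.9566 − 161.1 = 232.464.
B = 138.5·ln(52.28 − 10) − 305.0 = 138.5·ln 42.28 − 305.0 = 138.5·3.7443 − 305.0 = 213.588.
Rounded: (255, 232, 214).
In hex: #FFE8D6.

#FFE8D6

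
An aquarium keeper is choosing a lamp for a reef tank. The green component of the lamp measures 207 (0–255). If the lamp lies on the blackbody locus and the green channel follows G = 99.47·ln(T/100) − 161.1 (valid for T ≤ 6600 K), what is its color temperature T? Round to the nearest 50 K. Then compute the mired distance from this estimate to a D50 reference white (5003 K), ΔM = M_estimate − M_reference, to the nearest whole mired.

+47 mireds

ln t = (207 + 161.1) / 99.47 = 3.7006.
t = e^3.7006 = 40.472.
T = 100·t = 4047 K → 4050 K to the nearest 50 K.
M_estimate = 10⁶/4050 = 246.91; M_reference = 10⁶/5003 = 199.88.
ΔM = 246.91 − 199.88 = 47.03 → +47 mireds.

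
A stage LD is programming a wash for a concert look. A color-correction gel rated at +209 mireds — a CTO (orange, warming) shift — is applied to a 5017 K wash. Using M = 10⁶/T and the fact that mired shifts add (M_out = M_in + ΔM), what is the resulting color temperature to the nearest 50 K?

M_in = 10⁶/5017 = 199.32 mireds.
M_out = 199.32 + (+209) = 408.32 mireds.
T_out = 10⁶/408.32 = 2449.0 K → 2450 K.

2450 K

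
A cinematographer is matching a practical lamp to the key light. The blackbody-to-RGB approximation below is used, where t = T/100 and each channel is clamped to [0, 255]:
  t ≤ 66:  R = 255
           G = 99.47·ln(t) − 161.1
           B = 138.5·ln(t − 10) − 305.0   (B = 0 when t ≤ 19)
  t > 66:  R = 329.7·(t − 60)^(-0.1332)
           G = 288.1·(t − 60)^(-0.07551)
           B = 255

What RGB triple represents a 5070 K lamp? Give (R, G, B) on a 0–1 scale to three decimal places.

(1.000, 0.900, 0.817)

t = 5070/100 = 50.7; the t ≤ 66 branch applies.
R = 255 by definition for t ≤ 66.
G = 99.47·ln 50.7 − 161.1 = 99.47·3.9259 − 161.1 = 229.412.
B = 138.5·ln(50.7 − 10) − 305.0 = 138.5·ln 40.7 − 305.0 = 138.5·3.7062 − 305.0 = 208.313.
Dividing each by 255: (1.0000, 0.8997, 0.8169) → (1.000, 0.900, 0.817).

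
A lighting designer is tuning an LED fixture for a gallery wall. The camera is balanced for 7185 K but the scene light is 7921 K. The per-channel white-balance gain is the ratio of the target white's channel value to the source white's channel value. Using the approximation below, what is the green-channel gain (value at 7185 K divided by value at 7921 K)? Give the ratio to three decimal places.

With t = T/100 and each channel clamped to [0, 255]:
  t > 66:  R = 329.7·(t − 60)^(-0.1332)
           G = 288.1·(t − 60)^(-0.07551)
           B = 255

1.037

At 7921 K (t = 79.21):
  G = 288.1·(79.21 − 60)^(-0.07551) = 288.1·19.21^(-0.07551) = 288.1·0.79998 = 230.475.
At 7185 K (t = 71.85):
  G = 288.1·(71.85 − 60)^(-0.07551) = 288.1·11.85^(-0.07551) = 288.1·0.82970 = 239.038.
Gain = 239.038 / 230.475 = 1.0372 → 1.037.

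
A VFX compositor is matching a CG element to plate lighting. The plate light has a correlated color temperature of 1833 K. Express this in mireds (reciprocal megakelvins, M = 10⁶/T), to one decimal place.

M = 10⁶ / 1833 = 545.554 → 545.6 mireds.

545.6 mireds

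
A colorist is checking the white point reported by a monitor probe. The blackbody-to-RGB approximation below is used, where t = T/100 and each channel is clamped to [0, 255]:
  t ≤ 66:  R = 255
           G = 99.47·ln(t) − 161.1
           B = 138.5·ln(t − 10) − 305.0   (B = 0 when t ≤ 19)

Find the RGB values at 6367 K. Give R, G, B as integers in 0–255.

t = 6367/100 = 63.67; the t ≤ 66 branch applies.
R = 255 by definition for t ≤ 66.
G = 99.47·ln 63.67 − 161.1 = 99.47·4.1537 − 161.1 = 252.070.
B = 138.5·ln(63.67 − 10) − 305.0 = 138.5·ln 53.67 − 305.0 = 138.5·3.9829 − 305.0 = 246.625.
Rounded: (255, 252, 247).

R=255, G=252, B=247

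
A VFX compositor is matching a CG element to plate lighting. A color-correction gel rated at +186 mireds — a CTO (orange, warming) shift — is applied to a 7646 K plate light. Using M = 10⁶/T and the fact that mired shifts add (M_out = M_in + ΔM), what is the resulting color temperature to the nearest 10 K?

3160 K

M_in = 10⁶/7646 = 130.79 mireds.
M_out = 130.79 + (+186) = 316.79 mireds.
T_out = 10⁶/316.79 = 3156.7 K → 3160 K.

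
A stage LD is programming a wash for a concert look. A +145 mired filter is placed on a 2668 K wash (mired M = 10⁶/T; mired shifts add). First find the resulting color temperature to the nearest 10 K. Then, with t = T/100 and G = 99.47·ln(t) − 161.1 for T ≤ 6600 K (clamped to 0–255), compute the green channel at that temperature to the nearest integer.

133

M_in = 10⁶/2668 = 374.81; M_out = 374.81 + (+145) = 519.81.
T_out = 10⁶/519.81 = 1923.8 K → 1920 K; t = 19.2.
G = 99.47·ln 19.2 − 161.1 = 99.47·2.9549 − 161.1 = 132.825.
Rounded: 133.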